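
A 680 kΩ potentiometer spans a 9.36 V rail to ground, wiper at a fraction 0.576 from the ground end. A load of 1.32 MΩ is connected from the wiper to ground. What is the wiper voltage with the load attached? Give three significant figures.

The wiper splits the pot into (1−α)R = 288.3 kΩ above and αR = 391.7 kΩ below.
Lower section ‖ load = 302.1 kΩ.
V_wiper = 9.36 × 302.1/(288.3 + 302.1) = 4.79 V.

V ≈ 4.79 V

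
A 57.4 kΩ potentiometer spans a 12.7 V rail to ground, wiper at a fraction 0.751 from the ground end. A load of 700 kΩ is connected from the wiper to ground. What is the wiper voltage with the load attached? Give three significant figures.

The wiper splits the pot into (1−α)R = 14.29 kΩ above and αR = 43.11 kΩ below.
Lower section ‖ load = 40.61 kΩ.
V_wiper = 12.7 × 40.61/(14.29 + 40.61) = 9.39 V.

V ≈ 9.39 V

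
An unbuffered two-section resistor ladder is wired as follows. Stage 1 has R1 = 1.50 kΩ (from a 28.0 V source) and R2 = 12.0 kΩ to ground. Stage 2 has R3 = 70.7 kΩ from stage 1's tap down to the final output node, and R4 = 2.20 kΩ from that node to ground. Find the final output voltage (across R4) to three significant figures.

V_out ≈ 0.738 V

Stage 2 presents R3+R4 = 72.90 kΩ as a load on stage 1's tap.
Stage 1's lower leg becomes R2‖(R3+R4) = 10.30 kΩ, so V_mid = 28.0 × 10.30/11.80 = 24.44 V.
Stage 2 is itself unloaded: V_out = V_mid × R4/(R3+R4) = 24.44 × 2.20/72.90 = 0.738 V.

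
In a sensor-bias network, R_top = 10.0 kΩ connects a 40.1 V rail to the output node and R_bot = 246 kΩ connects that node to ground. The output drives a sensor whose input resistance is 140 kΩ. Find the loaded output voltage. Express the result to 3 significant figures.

V_out ≈ 36.1 V

The load sits in parallel with R_bot: R_bot‖R_L = (246 × 140) / (246 + 140) = 89.22 kΩ.
V_out = 40.1 × 89.22 / (10.0 + 89.22) = 40.1 × 89.22/99.22 = 36.1 V.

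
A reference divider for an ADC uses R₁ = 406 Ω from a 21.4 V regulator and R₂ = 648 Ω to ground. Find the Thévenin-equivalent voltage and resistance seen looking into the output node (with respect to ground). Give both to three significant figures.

V_th = 13.2 V, R_th = 250 Ω

V_th is the open-circuit tap voltage: 21.4 × 648/(406 + 648) = 13.2 V.
With the supply zeroed, R₁ and R₂ appear in parallel from the tap: R_th = R₁‖R₂ = (406 × 648)/1054 = 250 Ω.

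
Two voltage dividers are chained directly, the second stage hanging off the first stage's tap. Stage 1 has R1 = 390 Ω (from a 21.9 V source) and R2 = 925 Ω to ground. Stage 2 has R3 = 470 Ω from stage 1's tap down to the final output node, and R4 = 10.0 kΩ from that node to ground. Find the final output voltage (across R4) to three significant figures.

V_out ≈ 14.3 V

Stage 2 presents R3+R4 = 10470 Ω as a load on stage 1's tap.
Stage 1's lower leg becomes R2‖(R3+R4) = 849.9 Ω, so V_mid = 21.9 × 849.9/1240 = 15.01 V.
Stage 2 is itself unloaded: V_out = V_mid × R4/(R3+R4) = 15.01 × 10000/10470 = 14.3 V.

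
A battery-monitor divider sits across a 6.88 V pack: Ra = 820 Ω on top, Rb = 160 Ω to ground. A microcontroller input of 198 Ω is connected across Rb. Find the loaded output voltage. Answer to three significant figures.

V_out ≈ 0.670 V

The load sits in parallel with Rb: Rb‖R_L = (160 × 198) / (160 + 198) = 88.49 Ω.
V_out = 6.88 × 88.49 / (820 + 88.49) = 6.88 × 88.49/908.5 = 0.670 V.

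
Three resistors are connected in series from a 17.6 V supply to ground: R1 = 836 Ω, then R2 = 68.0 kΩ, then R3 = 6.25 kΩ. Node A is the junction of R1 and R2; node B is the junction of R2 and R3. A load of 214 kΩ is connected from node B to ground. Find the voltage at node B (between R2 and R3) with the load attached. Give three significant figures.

At node B, R3 is in parallel with the load: R3‖R_L = 6073 Ω.
Below node A the resistance is R2 + (R3‖R_L) = 74070 Ω, so V_A = 17.6 × 74070/74910 = 17.40 V.
Then V_B = V_A × (R3‖R_L)/(R2 + R3‖R_L) = 17.40 × 6073/74070 = 1.43 V.

V ≈ 1.43 V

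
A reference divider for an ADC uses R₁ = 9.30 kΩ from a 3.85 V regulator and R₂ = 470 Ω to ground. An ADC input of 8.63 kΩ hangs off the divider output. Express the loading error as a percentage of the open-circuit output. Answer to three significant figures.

The divider's output (Thévenin) resistance is R₁‖R₂ = 447.4 Ω.
Fractional drop under load = R_th/(R_th + R_L) = 447.4 / (447.4 + 8630) = 0.04929.
So the output falls by 4.93 %.

4.93 %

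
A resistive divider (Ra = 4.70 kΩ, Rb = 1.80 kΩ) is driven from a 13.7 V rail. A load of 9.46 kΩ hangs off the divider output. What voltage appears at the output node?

V_out ≈ 3.34 V

The load sits in parallel with Rb: Rb‖R_L = (1.80 × 9.46) / (1.80 + 9.46) = 1.512 kΩ.
V_out = 13.7 × 1.512 / (4.70 + 1.512) = 13.7 × 1.512/6.212 = 3.34 V.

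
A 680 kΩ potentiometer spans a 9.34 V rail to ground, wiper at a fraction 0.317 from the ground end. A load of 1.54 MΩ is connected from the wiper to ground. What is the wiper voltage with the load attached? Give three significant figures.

V ≈ 2.70 V

The wiper splits the pot into (1−α)R = 464.4 kΩ above and αR = 215.6 kΩ below.
Lower section ‖ load = 189.1 kΩ.
V_wiper = 9.34 × 189.1/(464.4 + 189.1) = 2.70 V.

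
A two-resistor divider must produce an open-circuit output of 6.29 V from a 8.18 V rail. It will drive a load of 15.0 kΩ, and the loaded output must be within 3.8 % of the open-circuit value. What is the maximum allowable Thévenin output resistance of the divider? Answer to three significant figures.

R_th ≤ 593 Ω

Loading drop = R_th/(R_th + R_L) ≤ 0.0380, so R_th ≤ R_L · ε/(1−ε) = 15.0 kΩ × 0.0380/0.9620 = 593 Ω.
(Any R1, R2 with R2/(R1+R2) = 0.769 and R1‖R2 ≤ 593 Ω will meet the spec.)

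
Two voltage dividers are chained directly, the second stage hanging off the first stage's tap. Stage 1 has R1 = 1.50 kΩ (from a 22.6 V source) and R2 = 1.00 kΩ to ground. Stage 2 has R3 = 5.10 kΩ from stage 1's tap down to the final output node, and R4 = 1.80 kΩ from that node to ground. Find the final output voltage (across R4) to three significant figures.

V_out ≈ 2.17 V

Stage 2 presents R3+R4 = 6.900 kΩ as a load on stage 1's tap.
Stage 1's lower leg becomes R2‖(R3+R4) = 0.8734 kΩ, so V_mid = 22.6 × 0.8734/2.373 = 8.317 V.
Stage 2 is itself unloaded: V_out = V_mid × R4/(R3+R4) = 8.317 × 1.80/6.900 = 2.17 V.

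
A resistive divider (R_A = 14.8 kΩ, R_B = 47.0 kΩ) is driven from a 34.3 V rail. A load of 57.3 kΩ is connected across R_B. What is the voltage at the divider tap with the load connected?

V_out ≈ 21.8 V

The load sits in parallel with R_B: R_B‖R_L = (47.0 × 57.3) / (47.0 + 57.3) = 25.82 kΩ.
V_out = 34.3 × 25.82 / (14.8 + 25.82) = 34.3 × 25.82/40.62 = 21.8 V.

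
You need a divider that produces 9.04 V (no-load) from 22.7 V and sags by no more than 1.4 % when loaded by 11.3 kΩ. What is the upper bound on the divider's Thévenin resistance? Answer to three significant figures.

Loading drop = R_th/(R_th + R_L) ≤ 0.0140, so R_th ≤ R_L · ε/(1−ε) = 11.3 kΩ × 0.0140/0.9860 = 160 Ω.

R_th ≤ 160 Ω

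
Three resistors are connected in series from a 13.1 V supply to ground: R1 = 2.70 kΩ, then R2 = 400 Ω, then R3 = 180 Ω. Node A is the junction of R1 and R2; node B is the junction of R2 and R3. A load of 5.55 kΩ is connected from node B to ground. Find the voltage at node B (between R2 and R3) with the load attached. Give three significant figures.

V ≈ 0.698 V

At node B, R3 is in parallel with the load: R3‖R_L = 174.3 Ω.
Below node A the resistance is R2 + (R3‖R_L) = 574.3 Ω, so V_A = 13.1 × 574.3/3274 = 2.298 V.
Then V_B = V_A × (R3‖R_L)/(R2 + R3‖R_L) = 2.298 × 174.3/574.3 = 0.698 V.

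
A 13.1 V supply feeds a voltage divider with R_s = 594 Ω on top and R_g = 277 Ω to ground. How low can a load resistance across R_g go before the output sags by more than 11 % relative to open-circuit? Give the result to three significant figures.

R_L(min) ≈ 1.53 kΩ

Output resistance R_th = R_s‖R_g = (594 × 277)/871.0 = 188.9 Ω.
The fractional drop is R_th/(R_th + R_L); requiring this ≤ 0.110 gives R_L ≥ R_th(1/0.110 − 1) = 188.9 × 8.091 = 1.53 kΩ.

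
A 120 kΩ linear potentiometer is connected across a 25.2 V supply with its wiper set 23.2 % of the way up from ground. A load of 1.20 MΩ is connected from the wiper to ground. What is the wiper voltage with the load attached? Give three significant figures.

V ≈ 5.74 V

The wiper splits the pot into (1−α)R = 92.16 kΩ above and αR = 27.84 kΩ below.
Lower section ‖ load = 27.21 kΩ.
V_wiper = 25.2 × 27.21/(92.16 + 27.21) = 5.74 V.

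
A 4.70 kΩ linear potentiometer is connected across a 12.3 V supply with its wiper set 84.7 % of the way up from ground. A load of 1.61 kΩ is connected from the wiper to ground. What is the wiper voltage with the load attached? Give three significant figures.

The wiper splits the pot into (1−α)R = 719.1 Ω above and αR = 3981 Ω below.
Lower section ‖ load = 1146 Ω.
V_wiper = 12.3 × 1146/(719.1 + 1146) = 7.56 V.

V ≈ 7.56 V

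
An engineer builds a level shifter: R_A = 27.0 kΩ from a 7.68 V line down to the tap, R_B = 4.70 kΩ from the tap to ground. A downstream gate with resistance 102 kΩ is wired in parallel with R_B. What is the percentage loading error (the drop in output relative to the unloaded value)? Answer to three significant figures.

3.78 %

The divider's output (Thévenin) resistance is R_A‖R_B = 4.003 kΩ.
Fractional drop under load = R_th/(R_th + R_L) = 4.003 / (4.003 + 102) = 0.03776.
So the output falls by 3.78 %.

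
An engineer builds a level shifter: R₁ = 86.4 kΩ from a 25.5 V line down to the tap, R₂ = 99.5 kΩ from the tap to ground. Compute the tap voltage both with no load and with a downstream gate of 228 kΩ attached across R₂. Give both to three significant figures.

Unloaded: 13.6 V; loaded: 11.3 V

Open-circuit: V = 25.5 × 99.5/(86.4 + 99.5) = 13.6 V.
With the load, R₂ becomes R₂‖R_L = 69.27 kΩ, so V = 25.5 × 69.27/155.7 = 11.3 V.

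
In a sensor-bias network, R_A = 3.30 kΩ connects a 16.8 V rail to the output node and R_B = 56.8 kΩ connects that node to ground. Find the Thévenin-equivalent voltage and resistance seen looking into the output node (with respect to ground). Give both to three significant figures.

V_th is the open-circuit tap voltage: 16.8 × 56.8/(3.30 + 56.8) = 15.9 V.
With the supply zeroed, R_A and R_B appear in parallel from the tap: R_th = R_A‖R_B = (3.30 × 56.8)/60.10 = 3.12 kΩ.

V_th = 15.9 V, R_th = 3.12 kΩ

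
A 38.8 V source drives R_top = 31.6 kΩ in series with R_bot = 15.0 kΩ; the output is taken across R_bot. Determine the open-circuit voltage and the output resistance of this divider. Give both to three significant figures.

V_th is the open-circuit tap voltage: 38.8 × 15.0/(31.6 + 15.0) = 12.5 V.
With the supply zeroed, R_top and R_bot appear in parallel from the tap: R_th = R_top‖R_bot = (31.6 × 15.0)/46.60 = 10.2 kΩ.

V_th = 12.5 V, R_th = 10.2 kΩ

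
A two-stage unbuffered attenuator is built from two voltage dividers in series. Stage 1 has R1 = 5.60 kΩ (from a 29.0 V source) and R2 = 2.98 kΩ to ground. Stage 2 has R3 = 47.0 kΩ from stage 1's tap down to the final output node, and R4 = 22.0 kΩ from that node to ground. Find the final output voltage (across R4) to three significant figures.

Stage 2 presents R3+R4 = 69.00 kΩ as a load on stage 1's tap.
Stage 1's lower leg becomes R2‖(R3+R4) = 2.857 kΩ, so V_mid = 29.0 × 2.857/8.457 = 9.796 V.
Stage 2 is itself unloaded: V_out = V_mid × R4/(R3+R4) = 9.796 × 22.0/69.00 = 3.12 V.

V_out ≈ 3.12 V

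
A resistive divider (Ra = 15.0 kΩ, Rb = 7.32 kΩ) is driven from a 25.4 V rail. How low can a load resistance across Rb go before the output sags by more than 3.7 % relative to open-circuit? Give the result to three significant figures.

Output resistance R_th = Ra‖Rb = (15.0 × 7.32)/22.32 = 4.919 kΩ.
The fractional drop is R_th/(R_th + R_L); requiring this ≤ 0.0370 gives R_L ≥ R_th(1/0.0370 − 1) = 4.919 × 26.03 = 128 kΩ.

R_L(min) ≈ 128 kΩ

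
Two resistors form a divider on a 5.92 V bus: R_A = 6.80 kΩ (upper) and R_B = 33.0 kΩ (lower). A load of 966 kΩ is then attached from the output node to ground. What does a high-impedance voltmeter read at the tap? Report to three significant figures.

The load sits in parallel with R_B: R_B‖R_L = (33.0 × 966) / (33.0 + 966) = 31.91 kΩ.
V_out = 5.92 × 31.91 / (6.80 + 31.91) = 5.92 × 31.91/38.71 = 4.88 V.

V_out ≈ 4.88 V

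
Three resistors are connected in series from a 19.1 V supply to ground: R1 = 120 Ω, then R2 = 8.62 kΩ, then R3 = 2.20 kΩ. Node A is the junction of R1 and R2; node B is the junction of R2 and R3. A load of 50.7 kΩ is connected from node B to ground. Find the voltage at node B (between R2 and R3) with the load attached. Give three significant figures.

V ≈ 3.71 V

At node B, R3 is in parallel with the load: R3‖R_L = 2109 Ω.
Below node A the resistance is R2 + (R3‖R_L) = 10730 Ω, so V_A = 19.1 × 10730/10850 = 18.89 V.
Then V_B = V_A × (R3‖R_L)/(R2 + R3‖R_L) = 18.89 × 2109/10730 = 3.71 V.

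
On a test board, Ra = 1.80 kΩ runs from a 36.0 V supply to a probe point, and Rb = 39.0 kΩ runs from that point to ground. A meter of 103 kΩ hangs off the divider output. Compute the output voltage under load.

The load sits in parallel with Rb: Rb‖R_L = (39.0 × 103) / (39.0 + 103) = 28.29 kΩ.
V_out = 36.0 × 28.29 / (1.80 + 28.29) = 36.0 × 28.29/30.09 = 33.8 V.

V_out ≈ 33.8 V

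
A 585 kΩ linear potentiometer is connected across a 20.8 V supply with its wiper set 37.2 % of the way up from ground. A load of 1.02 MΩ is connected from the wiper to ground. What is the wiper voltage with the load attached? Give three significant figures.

The wiper splits the pot into (1−α)R = 367.4 kΩ above and αR = 217.6 kΩ below.
Lower section ‖ load = 179.4 kΩ.
V_wiper = 20.8 × 179.4/(367.4 + 179.4) = 6.82 V.

V ≈ 6.82 V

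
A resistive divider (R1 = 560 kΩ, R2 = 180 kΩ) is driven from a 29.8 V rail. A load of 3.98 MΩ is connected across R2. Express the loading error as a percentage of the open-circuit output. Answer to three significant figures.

The divider's output (Thévenin) resistance is R1‖R2 = 136.2 kΩ.
Fractional drop under load = R_th/(R_th + R_L) = 136.2 / (136.2 + 3980) = 0.03309.
So the output falls by 3.31 %.

3.31 %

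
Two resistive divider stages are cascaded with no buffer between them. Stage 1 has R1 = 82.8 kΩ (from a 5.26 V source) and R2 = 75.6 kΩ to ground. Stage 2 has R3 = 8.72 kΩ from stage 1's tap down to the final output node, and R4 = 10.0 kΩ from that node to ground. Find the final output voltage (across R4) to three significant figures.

Stage 2 presents R3+R4 = 18.72 kΩ as a load on stage 1's tap.
Stage 1's lower leg becomes R2‖(R3+R4) = 15.00 kΩ, so V_mid = 5.26 × 15.00/97.80 = 0.8070 V.
Stage 2 is itself unloaded: V_out = V_mid × R4/(R3+R4) = 0.8070 × 10.0/18.72 = 0.431 V.

V_out ≈ 0.431 V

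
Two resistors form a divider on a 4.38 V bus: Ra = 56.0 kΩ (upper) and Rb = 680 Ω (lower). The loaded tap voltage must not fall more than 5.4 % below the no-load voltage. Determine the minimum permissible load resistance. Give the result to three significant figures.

Output resistance R_th = Ra‖Rb = (56000 × 680)/56680 = 671.8 Ω.
The fractional drop is R_th/(R_th + R_L); requiring this ≤ 0.0540 gives R_L ≥ R_th(1/0.0540 − 1) = 671.8 × 17.52 = 11.8 kΩ.

R_L(min) ≈ 11.8 kΩ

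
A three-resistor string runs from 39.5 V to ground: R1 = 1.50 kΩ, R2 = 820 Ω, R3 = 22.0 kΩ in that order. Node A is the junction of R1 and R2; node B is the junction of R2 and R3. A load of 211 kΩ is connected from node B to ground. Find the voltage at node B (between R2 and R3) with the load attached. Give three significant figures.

V ≈ 35.4 V

At node B, R3 is in parallel with the load: R3‖R_L = 19920 Ω.
Below node A the resistance is R2 + (R3‖R_L) = 20740 Ω, so V_A = 39.5 × 20740/22240 = 36.84 V.
Then V_B = V_A × (R3‖R_L)/(R2 + R3‖R_L) = 36.84 × 19920/20740 = 35.4 V.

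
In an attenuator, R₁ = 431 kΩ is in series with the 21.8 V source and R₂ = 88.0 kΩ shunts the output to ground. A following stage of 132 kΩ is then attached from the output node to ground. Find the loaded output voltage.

The load sits in parallel with R₂: R₂‖R_L = (88.0 × 132) / (88.0 + 132) = 52.80 kΩ.
V_out = 21.8 × 52.80 / (431 + 52.80) = 21.8 × 52.80/483.8 = 2.38 V.
(Unloaded it would have been 3.70 V.)

V_out ≈ 2.38 V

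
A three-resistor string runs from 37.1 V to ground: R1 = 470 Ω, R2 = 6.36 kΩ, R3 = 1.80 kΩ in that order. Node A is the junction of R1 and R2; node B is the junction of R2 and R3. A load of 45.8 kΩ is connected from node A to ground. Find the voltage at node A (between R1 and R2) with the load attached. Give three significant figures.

Below node A the series string R2+R3 = 8160 Ω sits in parallel with the 45800 Ω load: 6926 Ω.
V_A = 37.1 × 6926/(470 + 6926) = 34.7 V.

V ≈ 34.7 V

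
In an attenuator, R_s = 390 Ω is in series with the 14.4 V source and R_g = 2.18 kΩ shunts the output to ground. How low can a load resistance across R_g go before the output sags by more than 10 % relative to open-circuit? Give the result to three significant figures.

Output resistance R_th = R_s‖R_g = (390 × 2180)/2570 = 330.8 Ω.
The fractional drop is R_th/(R_th + R_L); requiring this ≤ 0.100 gives R_L ≥ R_th(1/0.100 − 1) = 330.8 × 9.000 = 2.98 kΩ.

R_L(min) ≈ 2.98 kΩ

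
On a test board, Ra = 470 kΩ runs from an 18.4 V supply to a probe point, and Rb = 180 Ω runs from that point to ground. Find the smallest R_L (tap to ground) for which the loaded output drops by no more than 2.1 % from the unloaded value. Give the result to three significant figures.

Output resistance R_th = Ra‖Rb = (470000 × 180)/470200 = 179.9 Ω.
The fractional drop is R_th/(R_th + R_L); requiring this ≤ 0.0210 gives R_L ≥ R_th(1/0.0210 − 1) = 179.9 × 46.62 = 8.39 kΩ.

R_L(min) ≈ 8.39 kΩ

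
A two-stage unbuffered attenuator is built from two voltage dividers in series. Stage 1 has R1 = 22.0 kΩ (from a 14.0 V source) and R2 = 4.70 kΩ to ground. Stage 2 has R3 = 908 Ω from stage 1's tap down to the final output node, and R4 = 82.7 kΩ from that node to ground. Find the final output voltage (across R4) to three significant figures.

Stage 2 presents R3+R4 = 83610 Ω as a load on stage 1's tap.
Stage 1's lower leg becomes R2‖(R3+R4) = 4450 Ω, so V_mid = 14.0 × 4450/26450 = 2.355 V.
Stage 2 is itself unloaded: V_out = V_mid × R4/(R3+R4) = 2.355 × 82700/83610 = 2.33 V.

V_out ≈ 2.33 V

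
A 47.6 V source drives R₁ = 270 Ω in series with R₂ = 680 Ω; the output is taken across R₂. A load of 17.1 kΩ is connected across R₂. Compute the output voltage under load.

The load sits in parallel with R₂: R₂‖R_L = (680 × 17100) / (680 + 17100) = 654.0 Ω.
V_out = 47.6 × 654.0 / (270 + 654.0) = 47.6 × 654.0/924.0 = 33.7 V.
(Unloaded it would have been 34.1 V.)

V_out ≈ 33.7 V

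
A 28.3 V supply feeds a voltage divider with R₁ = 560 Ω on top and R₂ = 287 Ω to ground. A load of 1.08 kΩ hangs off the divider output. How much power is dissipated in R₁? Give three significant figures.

P ≈ 725 mW

Total resistance from the source is R₁ + (R₂‖R_L) = 786.7 Ω, so I = 28.3/786.7 Ω = 35.97 mA.
P = I²·R₁ = (35.97 mA)² × 560 Ω = 725 mW.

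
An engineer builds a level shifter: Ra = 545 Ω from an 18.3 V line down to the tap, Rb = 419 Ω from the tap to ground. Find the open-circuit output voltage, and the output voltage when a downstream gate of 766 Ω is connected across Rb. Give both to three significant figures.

Open-circuit: V = 18.3 × 419/(545 + 419) = 7.95 V.
With the load, Rb becomes Rb‖R_L = 270.8 Ω, so V = 18.3 × 270.8/815.8 = 6.08 V.

Unloaded: 7.95 V; loaded: 6.08 V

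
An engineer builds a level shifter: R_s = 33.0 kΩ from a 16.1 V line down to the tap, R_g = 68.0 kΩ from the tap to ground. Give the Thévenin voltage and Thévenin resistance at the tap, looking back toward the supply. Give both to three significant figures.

V_th = 10.8 V, R_th = 22.2 kΩ

V_th is the open-circuit tap voltage: 16.1 × 68.0/(33.0 + 68.0) = 10.8 V.
With the supply zeroed, R_s and R_g appear in parallel from the tap: R_th = R_s‖R_g = (33.0 × 68.0)/101.0 = 22.2 kΩ.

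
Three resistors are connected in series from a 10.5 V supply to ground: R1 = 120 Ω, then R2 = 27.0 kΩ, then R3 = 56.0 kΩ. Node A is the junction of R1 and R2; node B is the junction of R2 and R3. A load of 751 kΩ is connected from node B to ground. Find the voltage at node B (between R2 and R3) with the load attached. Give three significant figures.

At node B, R3 is in parallel with the load: R3‖R_L = 52110 Ω.
Below node A the resistance is R2 + (R3‖R_L) = 79110 Ω, so V_A = 10.5 × 79110/79230 = 10.48 V.
Then V_B = V_A × (R3‖R_L)/(R2 + R3‖R_L) = 10.48 × 52110/79110 = 6.91 V.

V ≈ 6.91 V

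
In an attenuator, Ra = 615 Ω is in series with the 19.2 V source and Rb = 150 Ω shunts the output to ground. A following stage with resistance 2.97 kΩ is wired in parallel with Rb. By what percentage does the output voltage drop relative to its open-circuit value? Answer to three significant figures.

3.90 %

The divider's output (Thévenin) resistance is Ra‖Rb = 120.6 Ω.
Fractional drop under load = R_th/(R_th + R_L) = 120.6 / (120.6 + 2970) = 0.03902.
So the output falls by 3.90 %.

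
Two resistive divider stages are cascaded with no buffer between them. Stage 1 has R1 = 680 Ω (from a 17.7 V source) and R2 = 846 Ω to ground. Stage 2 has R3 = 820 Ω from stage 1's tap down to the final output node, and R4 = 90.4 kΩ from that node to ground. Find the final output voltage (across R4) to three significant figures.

V_out ≈ 9.68 V

Stage 2 presents R3+R4 = 91220 Ω as a load on stage 1's tap.
Stage 1's lower leg becomes R2‖(R3+R4) = 838.2 Ω, so V_mid = 17.7 × 838.2/1518 = 9.772 V.
Stage 2 is itself unloaded: V_out = V_mid × R4/(R3+R4) = 9.772 × 90400/91220 = 9.68 V.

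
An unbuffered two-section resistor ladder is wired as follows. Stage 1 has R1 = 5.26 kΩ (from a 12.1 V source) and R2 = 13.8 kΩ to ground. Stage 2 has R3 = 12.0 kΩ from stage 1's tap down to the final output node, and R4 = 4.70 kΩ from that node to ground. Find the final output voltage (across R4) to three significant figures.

V_out ≈ 2.01 V

Stage 2 presents R3+R4 = 16.70 kΩ as a load on stage 1's tap.
Stage 1's lower leg becomes R2‖(R3+R4) = 7.556 kΩ, so V_mid = 12.1 × 7.556/12.82 = 7.134 V.
Stage 2 is itself unloaded: V_out = V_mid × R4/(R3+R4) = 7.134 × 4.70/16.70 = 2.01 V.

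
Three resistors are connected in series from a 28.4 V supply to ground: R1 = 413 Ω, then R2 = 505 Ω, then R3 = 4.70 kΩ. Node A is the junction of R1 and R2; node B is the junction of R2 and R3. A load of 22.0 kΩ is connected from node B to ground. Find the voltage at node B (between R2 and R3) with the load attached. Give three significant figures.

V ≈ 23.0 V

At node B, R3 is in parallel with the load: R3‖R_L = 3873 Ω.
Below node A the resistance is R2 + (R3‖R_L) = 4378 Ω, so V_A = 28.4 × 4378/4791 = 25.95 V.
Then V_B = V_A × (R3‖R_L)/(R2 + R3‖R_L) = 25.95 × 3873/4378 = 23.0 V.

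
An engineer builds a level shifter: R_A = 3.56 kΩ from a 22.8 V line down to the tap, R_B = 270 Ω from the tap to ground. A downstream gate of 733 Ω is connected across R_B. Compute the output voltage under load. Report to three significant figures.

V_out ≈ 1.20 V

The load sits in parallel with R_B: R_B‖R_L = (270 × 733) / (270 + 733) = 197.3 Ω.
V_out = 22.8 × 197.3 / (3560 + 197.3) = 22.8 × 197.3/3757 = 1.20 V.
(Unloaded it would have been 1.61 V.)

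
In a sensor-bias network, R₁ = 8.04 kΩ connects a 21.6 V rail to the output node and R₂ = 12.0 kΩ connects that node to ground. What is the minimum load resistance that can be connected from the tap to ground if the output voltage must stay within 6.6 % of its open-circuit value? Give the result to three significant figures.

Output resistance R_th = R₁‖R₂ = (8.04 × 12.0)/20.04 = 4.814 kΩ.
The fractional drop is R_th/(R_th + R_L); requiring this ≤ 0.0660 gives R_L ≥ R_th(1/0.0660 − 1) = 4.814 × 14.15 = 68.1 kΩ.

R_L(min) ≈ 68.1 kΩ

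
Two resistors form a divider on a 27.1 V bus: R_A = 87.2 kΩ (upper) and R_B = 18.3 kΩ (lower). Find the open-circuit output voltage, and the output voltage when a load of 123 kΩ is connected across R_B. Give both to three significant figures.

Open-circuit: V = 27.1 × 18.3/(87.2 + 18.3) = 4.70 V.
With the load, R_B becomes R_B‖R_L = 15.93 kΩ, so V = 27.1 × 15.93/103.1 = 4.19 V.

Unloaded: 4.70 V; loaded: 4.19 V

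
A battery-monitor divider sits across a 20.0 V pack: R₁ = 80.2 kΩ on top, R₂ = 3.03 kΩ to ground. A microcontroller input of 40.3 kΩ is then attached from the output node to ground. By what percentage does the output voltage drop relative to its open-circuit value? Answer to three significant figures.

The divider's output (Thévenin) resistance is R₁‖R₂ = 2.920 kΩ.
Fractional drop under load = R_th/(R_th + R_L) = 2.920 / (2.920 + 40.3) = 0.06755.
So the output falls by 6.76 %.

6.76 %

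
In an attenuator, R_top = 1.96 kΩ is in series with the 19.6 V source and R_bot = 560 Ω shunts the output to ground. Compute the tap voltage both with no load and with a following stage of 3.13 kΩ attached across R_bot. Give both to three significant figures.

Open-circuit: V = 19.6 × 560/(1960 + 560) = 4.36 V.
With the load, R_bot becomes R_bot‖R_L = 475.0 Ω, so V = 19.6 × 475.0/2435 = 3.82 V.

Unloaded: 4.36 V; loaded: 3.82 V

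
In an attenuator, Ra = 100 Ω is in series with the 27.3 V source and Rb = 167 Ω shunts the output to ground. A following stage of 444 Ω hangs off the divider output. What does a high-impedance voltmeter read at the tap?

V_out ≈ 15.0 V

The load sits in parallel with Rb: Rb‖R_L = (167 × 444) / (167 + 444) = 121.4 Ω.
V_out = 27.3 × 121.4 / (100 + 121.4) = 27.3 × 121.4/221.4 = 15.0 V.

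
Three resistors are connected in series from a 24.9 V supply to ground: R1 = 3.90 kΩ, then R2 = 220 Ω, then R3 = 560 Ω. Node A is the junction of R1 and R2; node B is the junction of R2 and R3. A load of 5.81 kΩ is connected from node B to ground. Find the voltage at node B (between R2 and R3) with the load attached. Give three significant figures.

V ≈ 2.75 V

At node B, R3 is in parallel with the load: R3‖R_L = 510.8 Ω.
Below node A the resistance is R2 + (R3‖R_L) = 730.8 Ω, so V_A = 24.9 × 730.8/4631 = 3.929 V.
Then V_B = V_A × (R3‖R_L)/(R2 + R3‖R_L) = 3.929 × 510.8/730.8 = 2.75 V.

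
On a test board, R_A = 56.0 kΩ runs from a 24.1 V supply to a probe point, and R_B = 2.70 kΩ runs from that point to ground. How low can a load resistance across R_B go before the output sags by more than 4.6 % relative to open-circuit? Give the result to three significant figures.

Output resistance R_th = R_A‖R_B = (56.0 × 2.70)/58.70 = 2.576 kΩ.
The fractional drop is R_th/(R_th + R_L); requiring this ≤ 0.0460 gives R_L ≥ R_th(1/0.0460 − 1) = 2.576 × 20.74 = 53.4 kΩ.

R_L(min) ≈ 53.4 kΩ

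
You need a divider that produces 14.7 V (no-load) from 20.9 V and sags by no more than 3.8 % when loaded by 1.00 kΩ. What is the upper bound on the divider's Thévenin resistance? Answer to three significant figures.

Loading drop = R_th/(R_th + R_L) ≤ 0.0380, so R_th ≤ R_L · ε/(1−ε) = 1.00 kΩ × 0.0380/0.9620 = 39.5 Ω.

R_th ≤ 39.5 Ω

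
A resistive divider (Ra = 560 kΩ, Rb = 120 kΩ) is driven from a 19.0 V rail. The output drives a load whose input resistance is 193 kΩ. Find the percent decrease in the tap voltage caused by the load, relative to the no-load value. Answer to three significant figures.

The divider's output (Thévenin) resistance is Ra‖Rb = 98.82 kΩ.
Fractional drop under load = R_th/(R_th + R_L) = 98.82 / (98.82 + 193) = 0.3386.
So the output falls by 33.9 %.

33.9 %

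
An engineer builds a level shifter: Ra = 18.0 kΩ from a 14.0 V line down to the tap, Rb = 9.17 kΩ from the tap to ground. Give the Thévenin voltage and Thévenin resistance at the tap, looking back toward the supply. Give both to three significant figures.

V_th is the open-circuit tap voltage: 14.0 × 9.17/(18.0 + 9.17) = 4.73 V.
With the supply zeroed, Ra and Rb appear in parallel from the tap: R_th = Ra‖Rb = (18.0 × 9.17)/27.17 = 6.08 kΩ.

V_th = 4.73 V, R_th = 6.08 kΩ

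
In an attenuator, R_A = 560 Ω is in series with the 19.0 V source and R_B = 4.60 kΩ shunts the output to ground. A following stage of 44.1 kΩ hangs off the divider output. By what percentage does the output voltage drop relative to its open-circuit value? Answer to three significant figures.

The divider's output (Thévenin) resistance is R_A‖R_B = 499.2 Ω.
Fractional drop under load = R_th/(R_th + R_L) = 499.2 / (499.2 + 44100) = 0.01119.
So the output falls by 1.12 %.

1.12 %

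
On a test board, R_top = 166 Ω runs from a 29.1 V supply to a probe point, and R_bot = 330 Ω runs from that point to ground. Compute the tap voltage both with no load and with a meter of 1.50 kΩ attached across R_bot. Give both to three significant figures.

Unloaded: 19.4 V; loaded: 18.0 V

Open-circuit: V = 29.1 × 330/(166 + 330) = 19.4 V.
With the load, R_bot becomes R_bot‖R_L = 270.5 Ω, so V = 29.1 × 270.5/436.5 = 18.0 V.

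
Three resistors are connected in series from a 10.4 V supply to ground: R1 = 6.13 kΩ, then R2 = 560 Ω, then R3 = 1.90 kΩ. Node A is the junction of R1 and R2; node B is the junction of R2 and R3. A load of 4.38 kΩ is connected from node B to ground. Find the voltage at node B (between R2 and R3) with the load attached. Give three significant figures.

V ≈ 1.72 V

At node B, R3 is in parallel with the load: R3‖R_L = 1325 Ω.
Below node A the resistance is R2 + (R3‖R_L) = 1885 Ω, so V_A = 10.4 × 1885/8015 = 2.446 V.
Then V_B = V_A × (R3‖R_L)/(R2 + R3‖R_L) = 2.446 × 1325/1885 = 1.72 V.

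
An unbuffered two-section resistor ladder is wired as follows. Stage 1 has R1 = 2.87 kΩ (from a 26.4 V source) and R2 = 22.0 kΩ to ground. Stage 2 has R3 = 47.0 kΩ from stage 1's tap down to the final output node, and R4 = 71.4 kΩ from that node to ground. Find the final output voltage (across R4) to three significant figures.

Stage 2 presents R3+R4 = 118.4 kΩ as a load on stage 1's tap.
Stage 1's lower leg becomes R2‖(R3+R4) = 18.55 kΩ, so V_mid = 26.4 × 18.55/21.42 = 22.86 V.
Stage 2 is itself unloaded: V_out = V_mid × R4/(R3+R4) = 22.86 × 71.4/118.4 = 13.8 V.

V_out ≈ 13.8 V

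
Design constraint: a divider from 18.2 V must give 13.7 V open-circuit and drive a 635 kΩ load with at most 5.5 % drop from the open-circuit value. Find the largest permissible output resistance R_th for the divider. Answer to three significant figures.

R_th ≤ 37.0 kΩ

Loading drop = R_th/(R_th + R_L) ≤ 0.0550, so R_th ≤ R_L · ε/(1−ε) = 635 kΩ × 0.0550/0.9450 = 37.0 kΩ.
(Any R1, R2 with R2/(R1+R2) = 0.753 and R1‖R2 ≤ 37.0 kΩ will meet the spec.)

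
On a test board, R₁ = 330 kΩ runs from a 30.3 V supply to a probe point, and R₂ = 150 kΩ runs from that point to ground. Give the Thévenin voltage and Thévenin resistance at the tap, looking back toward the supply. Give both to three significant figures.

V_th = 9.47 V, R_th = 103 kΩ

V_th is the open-circuit tap voltage: 30.3 × 150/(330 + 150) = 9.47 V.
With the supply zeroed, R₁ and R₂ appear in parallel from the tap: R_th = R₁‖R₂ = (330 × 150)/480.0 = 103 kΩ.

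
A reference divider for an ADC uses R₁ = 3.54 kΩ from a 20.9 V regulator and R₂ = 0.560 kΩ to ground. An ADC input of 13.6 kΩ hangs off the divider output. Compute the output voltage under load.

V_out ≈ 2.76 V

The load sits in parallel with R₂: R₂‖R_L = (560 × 13600) / (560 + 13600) = 537.9 Ω.
V_out = 20.9 × 537.9 / (3540 + 537.9) = 20.9 × 537.9/4078 = 2.76 V.
(Unloaded it would have been 2.85 V.)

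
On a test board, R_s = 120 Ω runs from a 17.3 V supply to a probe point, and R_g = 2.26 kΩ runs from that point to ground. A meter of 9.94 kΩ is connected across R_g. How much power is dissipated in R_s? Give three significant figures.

P ≈ 9.34 mW

Total resistance from the source is R_s + (R_g‖R_L) = 1961 Ω, so I = 17.3/1961 Ω = 8.820 mA.
P = I²·R_s = (8.820 mA)² × 120 Ω = 9.34 mW.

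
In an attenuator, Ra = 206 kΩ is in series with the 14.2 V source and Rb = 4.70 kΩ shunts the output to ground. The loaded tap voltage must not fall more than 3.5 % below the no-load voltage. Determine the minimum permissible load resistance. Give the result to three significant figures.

R_L(min) ≈ 127 kΩ

Output resistance R_th = Ra‖Rb = (206 × 4.70)/210.7 = 4.595 kΩ.
The fractional drop is R_th/(R_th + R_L); requiring this ≤ 0.0350 gives R_L ≥ R_th(1/0.0350 − 1) = 4.595 × 27.57 = 127 kΩ.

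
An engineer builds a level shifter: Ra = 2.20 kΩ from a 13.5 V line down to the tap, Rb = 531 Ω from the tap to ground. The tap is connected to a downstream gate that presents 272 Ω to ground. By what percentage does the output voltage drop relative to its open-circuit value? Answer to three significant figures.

61.1 %

The divider's output (Thévenin) resistance is Ra‖Rb = 427.8 Ω.
Fractional drop under load = R_th/(R_th + R_L) = 427.8 / (427.8 + 272) = 0.6113.
So the output falls by 61.1 %.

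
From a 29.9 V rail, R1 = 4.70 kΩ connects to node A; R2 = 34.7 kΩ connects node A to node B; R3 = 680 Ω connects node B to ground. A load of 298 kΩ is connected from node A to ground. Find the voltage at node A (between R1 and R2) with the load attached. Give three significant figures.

Below node A the series string R2+R3 = 35380 Ω sits in parallel with the 298000 Ω load: 31630 Ω.
V_A = 29.9 × 31630/(4700 + 31630) = 26.0 V.

V ≈ 26.0 V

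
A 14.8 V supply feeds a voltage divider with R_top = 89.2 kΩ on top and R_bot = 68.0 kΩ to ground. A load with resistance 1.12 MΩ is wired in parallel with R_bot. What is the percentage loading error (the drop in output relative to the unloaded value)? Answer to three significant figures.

The divider's output (Thévenin) resistance is R_top‖R_bot = 38.59 kΩ.
Fractional drop under load = R_th/(R_th + R_L) = 38.59 / (38.59 + 1120) = 0.03330.
So the output falls by 3.33 %.

3.33 %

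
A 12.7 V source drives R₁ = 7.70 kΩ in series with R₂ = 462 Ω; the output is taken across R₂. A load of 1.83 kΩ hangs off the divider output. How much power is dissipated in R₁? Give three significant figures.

Total resistance from the source is R₁ + (R₂‖R_L) = 8069 Ω, so I = 12.7/8069 Ω = 1.574 mA.
P = I²·R₁ = (1.574 mA)² × 7.70 kΩ = 19.1 mW.

P ≈ 19.1 mW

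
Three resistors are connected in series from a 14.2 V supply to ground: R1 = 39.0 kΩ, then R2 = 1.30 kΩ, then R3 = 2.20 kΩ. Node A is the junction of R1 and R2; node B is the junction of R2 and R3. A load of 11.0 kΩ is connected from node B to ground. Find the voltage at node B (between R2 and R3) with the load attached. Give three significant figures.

V ≈ 0.618 V

At node B, R3 is in parallel with the load: R3‖R_L = 1.833 kΩ.
Below node A the resistance is R2 + (R3‖R_L) = 3.133 kΩ, so V_A = 14.2 × 3.133/42.13 = 1.056 V.
Then V_B = V_A × (R3‖R_L)/(R2 + R3‖R_L) = 1.056 × 1.833/3.133 = 0.618 V.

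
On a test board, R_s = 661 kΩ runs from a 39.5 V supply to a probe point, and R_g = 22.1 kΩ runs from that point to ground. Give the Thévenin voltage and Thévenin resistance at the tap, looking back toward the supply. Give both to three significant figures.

V_th is the open-circuit tap voltage: 39.5 × 22.1/(661 + 22.1) = 1.28 V.
With the supply zeroed, R_s and R_g appear in parallel from the tap: R_th = R_s‖R_g = (661 × 22.1)/683.1 = 21.4 kΩ.

V_th = 1.28 V, R_th = 21.4 kΩ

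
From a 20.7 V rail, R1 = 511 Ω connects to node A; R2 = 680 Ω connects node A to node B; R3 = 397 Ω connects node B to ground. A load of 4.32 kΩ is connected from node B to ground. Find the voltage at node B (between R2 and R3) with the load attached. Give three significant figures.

At node B, R3 is in parallel with the load: R3‖R_L = 363.6 Ω.
Below node A the resistance is R2 + (R3‖R_L) = 1044 Ω, so V_A = 20.7 × 1044/1555 = 13.90 V.
Then V_B = V_A × (R3‖R_L)/(R2 + R3‖R_L) = 13.90 × 363.6/1044 = 4.84 V.

V ≈ 4.84 V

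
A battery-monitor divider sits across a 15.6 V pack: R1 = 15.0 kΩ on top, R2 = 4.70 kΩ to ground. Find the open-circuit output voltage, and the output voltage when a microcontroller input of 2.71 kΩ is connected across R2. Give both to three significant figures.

Unloaded: 3.72 V; loaded: 1.60 V

Open-circuit: V = 15.6 × 4.70/(15.0 + 4.70) = 3.72 V.
With the load, R2 becomes R2‖R_L = 1.719 kΩ, so V = 15.6 × 1.719/16.72 = 1.60 V.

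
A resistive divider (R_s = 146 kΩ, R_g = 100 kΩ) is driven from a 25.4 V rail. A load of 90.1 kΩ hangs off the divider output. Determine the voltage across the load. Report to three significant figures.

V_out ≈ 6.22 V

The load sits in parallel with R_g: R_g‖R_L = (100 × 90.1) / (100 + 90.1) = 47.40 kΩ.
V_out = 25.4 × 47.40 / (146 + 47.40) = 25.4 × 47.40/193.4 = 6.22 V.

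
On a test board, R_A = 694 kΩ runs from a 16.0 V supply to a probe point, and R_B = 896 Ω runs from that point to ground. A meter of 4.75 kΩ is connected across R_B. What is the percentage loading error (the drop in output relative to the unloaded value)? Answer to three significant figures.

The divider's output (Thévenin) resistance is R_A‖R_B = 894.8 Ω.
Fractional drop under load = R_th/(R_th + R_L) = 894.8 / (894.8 + 4750) = 0.1585.
So the output falls by 15.9 %.

15.9 %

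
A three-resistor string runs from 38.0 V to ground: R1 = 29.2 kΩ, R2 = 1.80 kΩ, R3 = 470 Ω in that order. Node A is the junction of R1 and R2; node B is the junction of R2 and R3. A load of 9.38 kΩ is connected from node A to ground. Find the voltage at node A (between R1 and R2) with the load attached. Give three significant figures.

V ≈ 2.24 V

Below node A the series string R2+R3 = 2270 Ω sits in parallel with the 9380 Ω load: 1828 Ω.
V_A = 38.0 × 1828/(29200 + 1828) = 2.24 V.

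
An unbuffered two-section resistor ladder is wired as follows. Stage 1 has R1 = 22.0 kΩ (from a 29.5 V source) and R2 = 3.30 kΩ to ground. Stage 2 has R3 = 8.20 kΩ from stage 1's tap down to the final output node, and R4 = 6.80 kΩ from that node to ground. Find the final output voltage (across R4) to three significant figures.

V_out ≈ 1.46 V

Stage 2 presents R3+R4 = 15.00 kΩ as a load on stage 1's tap.
Stage 1's lower leg becomes R2‖(R3+R4) = 2.705 kΩ, so V_mid = 29.5 × 2.705/24.70 = 3.230 V.
Stage 2 is itself unloaded: V_out = V_mid × R4/(R3+R4) = 3.230 × 6.80/15.00 = 1.46 V.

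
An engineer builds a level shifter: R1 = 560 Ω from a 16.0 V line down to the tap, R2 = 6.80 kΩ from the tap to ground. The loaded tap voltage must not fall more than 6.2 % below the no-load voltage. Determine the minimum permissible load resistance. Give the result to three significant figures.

R_L(min) ≈ 7.83 kΩ

Output resistance R_th = R1‖R2 = (560 × 6800)/7360 = 517.4 Ω.
The fractional drop is R_th/(R_th + R_L); requiring this ≤ 0.0620 gives R_L ≥ R_th(1/0.0620 − 1) = 517.4 × 15.13 = 7.83 kΩ.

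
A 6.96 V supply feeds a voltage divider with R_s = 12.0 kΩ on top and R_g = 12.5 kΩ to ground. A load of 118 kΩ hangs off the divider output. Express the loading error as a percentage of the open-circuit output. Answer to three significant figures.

4.93 %

The divider's output (Thévenin) resistance is R_s‖R_g = 6.122 kΩ.
Fractional drop under load = R_th/(R_th + R_L) = 6.122 / (6.122 + 118) = 0.04933.
So the output falls by 4.93 %.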